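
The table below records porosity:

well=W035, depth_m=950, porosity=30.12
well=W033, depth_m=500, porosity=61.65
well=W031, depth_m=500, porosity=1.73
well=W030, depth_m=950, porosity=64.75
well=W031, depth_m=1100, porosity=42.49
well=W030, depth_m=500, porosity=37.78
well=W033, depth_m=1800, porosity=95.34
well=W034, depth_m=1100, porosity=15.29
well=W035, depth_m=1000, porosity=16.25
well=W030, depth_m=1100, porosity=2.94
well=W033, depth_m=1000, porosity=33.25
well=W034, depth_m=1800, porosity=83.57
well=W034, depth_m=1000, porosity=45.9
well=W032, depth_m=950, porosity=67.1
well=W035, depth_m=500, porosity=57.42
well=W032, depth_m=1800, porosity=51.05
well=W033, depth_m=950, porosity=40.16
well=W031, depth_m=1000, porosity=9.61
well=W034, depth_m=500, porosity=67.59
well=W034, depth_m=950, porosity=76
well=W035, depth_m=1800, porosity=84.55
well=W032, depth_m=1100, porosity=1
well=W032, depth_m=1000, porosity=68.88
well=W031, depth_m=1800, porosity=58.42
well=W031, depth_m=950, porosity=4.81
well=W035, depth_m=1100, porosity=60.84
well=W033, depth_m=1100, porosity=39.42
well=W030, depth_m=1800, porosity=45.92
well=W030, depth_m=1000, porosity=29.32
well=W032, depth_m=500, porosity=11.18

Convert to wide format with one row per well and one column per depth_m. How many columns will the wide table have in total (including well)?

1 column for well plus 5 distinct depth_m values → 6 columns.

6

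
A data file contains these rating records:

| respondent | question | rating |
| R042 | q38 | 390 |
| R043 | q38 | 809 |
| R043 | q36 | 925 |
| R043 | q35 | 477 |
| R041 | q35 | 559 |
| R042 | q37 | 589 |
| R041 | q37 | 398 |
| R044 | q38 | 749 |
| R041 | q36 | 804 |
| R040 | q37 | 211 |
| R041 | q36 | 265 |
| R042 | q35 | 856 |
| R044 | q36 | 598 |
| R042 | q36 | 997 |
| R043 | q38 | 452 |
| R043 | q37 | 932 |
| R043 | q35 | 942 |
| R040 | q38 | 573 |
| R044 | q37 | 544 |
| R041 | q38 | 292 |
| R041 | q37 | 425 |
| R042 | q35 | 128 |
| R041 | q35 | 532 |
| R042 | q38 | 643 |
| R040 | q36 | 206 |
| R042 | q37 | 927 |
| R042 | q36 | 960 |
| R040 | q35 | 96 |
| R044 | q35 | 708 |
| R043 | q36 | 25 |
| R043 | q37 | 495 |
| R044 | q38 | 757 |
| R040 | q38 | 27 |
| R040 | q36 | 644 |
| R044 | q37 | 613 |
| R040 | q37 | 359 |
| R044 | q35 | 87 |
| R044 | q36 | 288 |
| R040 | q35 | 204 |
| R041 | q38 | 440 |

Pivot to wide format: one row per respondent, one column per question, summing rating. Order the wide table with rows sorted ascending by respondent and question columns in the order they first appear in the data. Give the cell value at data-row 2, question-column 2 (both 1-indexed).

With rows sorted ascending by respondent, row 2 is respondent=R041. question columns in first-appearance order: q38, q36, q35, q37; column 2 is q36.
Long rows with respondent=R041, question=q36: 804 + 265 = 1069.

1069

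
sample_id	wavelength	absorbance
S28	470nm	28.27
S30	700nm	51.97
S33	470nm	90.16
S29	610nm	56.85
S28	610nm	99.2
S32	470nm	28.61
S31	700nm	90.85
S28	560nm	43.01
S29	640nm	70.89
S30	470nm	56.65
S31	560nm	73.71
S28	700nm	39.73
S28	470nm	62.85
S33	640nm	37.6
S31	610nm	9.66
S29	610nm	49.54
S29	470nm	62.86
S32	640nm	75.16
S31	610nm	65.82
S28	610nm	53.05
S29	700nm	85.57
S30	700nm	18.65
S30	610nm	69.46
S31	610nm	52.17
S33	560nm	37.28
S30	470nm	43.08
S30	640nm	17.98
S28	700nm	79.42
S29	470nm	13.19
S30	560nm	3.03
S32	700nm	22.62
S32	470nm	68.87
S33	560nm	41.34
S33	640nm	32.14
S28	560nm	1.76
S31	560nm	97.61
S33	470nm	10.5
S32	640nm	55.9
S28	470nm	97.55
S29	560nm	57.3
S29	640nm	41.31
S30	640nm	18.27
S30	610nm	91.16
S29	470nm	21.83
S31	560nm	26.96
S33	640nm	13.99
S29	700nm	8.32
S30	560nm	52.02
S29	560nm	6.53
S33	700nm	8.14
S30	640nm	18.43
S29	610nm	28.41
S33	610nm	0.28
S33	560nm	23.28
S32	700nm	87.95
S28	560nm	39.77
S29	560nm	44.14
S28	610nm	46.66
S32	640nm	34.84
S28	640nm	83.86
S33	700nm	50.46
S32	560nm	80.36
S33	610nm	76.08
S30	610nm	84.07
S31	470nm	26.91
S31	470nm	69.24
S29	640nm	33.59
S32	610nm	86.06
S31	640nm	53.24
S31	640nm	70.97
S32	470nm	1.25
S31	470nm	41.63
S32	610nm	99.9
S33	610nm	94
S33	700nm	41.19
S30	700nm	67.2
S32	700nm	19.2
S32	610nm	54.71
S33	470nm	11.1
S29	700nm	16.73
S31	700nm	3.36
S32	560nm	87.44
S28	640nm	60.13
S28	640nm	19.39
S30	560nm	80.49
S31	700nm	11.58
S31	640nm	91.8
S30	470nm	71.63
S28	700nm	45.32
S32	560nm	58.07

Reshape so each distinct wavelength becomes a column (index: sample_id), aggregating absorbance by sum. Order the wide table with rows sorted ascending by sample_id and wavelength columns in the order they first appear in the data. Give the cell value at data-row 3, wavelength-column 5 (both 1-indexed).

With rows sorted ascending by sample_id, row 3 is sample_id=S30. wavelength columns in first-appearance order: 470nm, 700nm, 610nm, 560nm, 640nm; column 5 is 640nm.
Long rows with sample_id=S30, wavelength=640nm: 17.98 + 18.27 + 18.43 = 54.68.

54.68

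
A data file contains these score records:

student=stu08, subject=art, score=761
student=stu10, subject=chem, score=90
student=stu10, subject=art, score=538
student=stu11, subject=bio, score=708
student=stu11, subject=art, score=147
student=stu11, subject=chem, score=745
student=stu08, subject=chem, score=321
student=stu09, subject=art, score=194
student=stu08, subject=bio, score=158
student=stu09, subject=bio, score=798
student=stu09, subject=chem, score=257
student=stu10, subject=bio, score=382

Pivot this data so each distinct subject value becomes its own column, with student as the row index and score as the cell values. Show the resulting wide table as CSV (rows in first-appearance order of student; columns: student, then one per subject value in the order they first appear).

Columns: student plus the 3 distinct subject values (art, chem, bio).
For example, row stu08 column art takes score=761 from the long row (stu08, art).

student,art,chem,bio
stu08,761,321,158
stu10,538,90,382
stu11,147,745,708
stu09,194,257,798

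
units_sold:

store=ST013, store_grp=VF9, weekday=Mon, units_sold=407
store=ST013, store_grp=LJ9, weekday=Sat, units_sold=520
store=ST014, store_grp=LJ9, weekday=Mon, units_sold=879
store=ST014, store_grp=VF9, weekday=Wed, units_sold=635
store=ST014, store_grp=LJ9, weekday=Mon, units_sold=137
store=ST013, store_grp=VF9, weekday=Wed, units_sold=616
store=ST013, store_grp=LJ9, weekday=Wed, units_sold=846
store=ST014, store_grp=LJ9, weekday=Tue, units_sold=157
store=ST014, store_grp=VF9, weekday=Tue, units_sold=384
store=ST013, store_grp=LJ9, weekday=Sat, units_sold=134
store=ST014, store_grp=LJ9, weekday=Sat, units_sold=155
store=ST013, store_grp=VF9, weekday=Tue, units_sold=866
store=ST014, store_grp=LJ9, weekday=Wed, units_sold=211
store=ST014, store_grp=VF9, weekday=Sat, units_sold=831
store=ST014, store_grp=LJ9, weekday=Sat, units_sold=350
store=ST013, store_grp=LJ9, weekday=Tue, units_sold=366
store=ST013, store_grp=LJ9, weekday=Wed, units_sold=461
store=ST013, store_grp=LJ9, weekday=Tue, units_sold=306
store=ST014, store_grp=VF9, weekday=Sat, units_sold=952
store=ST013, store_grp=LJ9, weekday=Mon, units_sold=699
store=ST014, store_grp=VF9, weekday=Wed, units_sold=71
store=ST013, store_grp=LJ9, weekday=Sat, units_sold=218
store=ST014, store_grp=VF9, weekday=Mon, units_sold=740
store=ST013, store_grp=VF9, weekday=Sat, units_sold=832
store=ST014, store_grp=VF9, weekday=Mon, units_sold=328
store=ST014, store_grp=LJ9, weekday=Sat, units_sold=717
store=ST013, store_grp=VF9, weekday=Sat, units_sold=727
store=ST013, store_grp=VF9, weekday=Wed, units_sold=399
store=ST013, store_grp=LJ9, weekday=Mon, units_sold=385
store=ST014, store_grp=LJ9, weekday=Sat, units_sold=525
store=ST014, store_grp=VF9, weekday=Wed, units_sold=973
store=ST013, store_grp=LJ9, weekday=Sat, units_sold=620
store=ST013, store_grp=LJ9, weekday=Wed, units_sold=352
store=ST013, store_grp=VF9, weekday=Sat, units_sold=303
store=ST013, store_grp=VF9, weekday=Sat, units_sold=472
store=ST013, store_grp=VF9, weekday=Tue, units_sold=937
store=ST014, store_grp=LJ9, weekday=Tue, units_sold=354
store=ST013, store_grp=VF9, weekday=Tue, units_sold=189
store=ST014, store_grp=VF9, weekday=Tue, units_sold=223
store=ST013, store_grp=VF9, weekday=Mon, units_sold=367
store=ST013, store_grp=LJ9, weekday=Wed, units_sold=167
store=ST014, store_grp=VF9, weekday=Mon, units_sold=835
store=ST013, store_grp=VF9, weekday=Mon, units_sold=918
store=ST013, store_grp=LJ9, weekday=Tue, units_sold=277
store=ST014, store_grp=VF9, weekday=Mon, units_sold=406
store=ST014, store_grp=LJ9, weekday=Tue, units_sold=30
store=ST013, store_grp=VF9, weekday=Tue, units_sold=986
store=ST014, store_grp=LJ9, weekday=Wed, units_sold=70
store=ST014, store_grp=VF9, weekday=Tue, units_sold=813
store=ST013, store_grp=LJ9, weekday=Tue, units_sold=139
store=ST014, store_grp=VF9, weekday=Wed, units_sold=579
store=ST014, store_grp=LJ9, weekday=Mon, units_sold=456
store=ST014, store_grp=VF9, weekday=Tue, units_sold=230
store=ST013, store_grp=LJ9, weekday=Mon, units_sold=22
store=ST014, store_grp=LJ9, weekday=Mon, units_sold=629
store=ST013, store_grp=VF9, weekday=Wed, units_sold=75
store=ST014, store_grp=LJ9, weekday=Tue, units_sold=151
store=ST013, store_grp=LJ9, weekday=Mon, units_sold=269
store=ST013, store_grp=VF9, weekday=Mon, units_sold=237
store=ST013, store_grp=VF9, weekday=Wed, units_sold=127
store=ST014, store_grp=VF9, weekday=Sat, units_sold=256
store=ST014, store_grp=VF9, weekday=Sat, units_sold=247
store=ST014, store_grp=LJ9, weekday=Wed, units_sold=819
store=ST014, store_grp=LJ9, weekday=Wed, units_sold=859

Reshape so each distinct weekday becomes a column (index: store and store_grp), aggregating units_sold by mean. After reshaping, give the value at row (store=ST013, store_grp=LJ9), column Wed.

Rows with store=ST013, store_grp=LJ9 and weekday=Wed: units_sold values are 846, 461, 352, 167.
(846 + 461 + 352 + 167) / 4 = 456.50.

456.50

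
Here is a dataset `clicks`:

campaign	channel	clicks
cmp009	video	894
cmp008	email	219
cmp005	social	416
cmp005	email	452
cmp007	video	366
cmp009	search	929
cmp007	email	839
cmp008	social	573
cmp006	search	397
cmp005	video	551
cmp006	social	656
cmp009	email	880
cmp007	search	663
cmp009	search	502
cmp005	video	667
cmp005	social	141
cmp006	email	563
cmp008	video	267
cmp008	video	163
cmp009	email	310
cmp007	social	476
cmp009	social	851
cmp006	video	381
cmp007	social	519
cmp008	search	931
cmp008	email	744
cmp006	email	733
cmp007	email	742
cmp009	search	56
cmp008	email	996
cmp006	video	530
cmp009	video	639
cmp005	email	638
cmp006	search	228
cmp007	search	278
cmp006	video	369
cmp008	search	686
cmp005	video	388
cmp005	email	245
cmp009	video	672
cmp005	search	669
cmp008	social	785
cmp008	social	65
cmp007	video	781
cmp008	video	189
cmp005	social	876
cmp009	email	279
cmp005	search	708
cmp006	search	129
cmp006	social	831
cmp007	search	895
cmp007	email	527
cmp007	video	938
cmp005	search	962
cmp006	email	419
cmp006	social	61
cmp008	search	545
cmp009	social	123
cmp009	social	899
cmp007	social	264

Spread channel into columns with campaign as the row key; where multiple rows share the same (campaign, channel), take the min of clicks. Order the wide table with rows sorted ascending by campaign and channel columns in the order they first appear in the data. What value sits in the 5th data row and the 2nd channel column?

With rows sorted ascending by campaign, row 5 is campaign=cmp009. channel columns in first-appearance order: video, email, social, search; column 2 is email.
Long rows with campaign=cmp009, channel=email: min(880, 310, 279) = 279.

279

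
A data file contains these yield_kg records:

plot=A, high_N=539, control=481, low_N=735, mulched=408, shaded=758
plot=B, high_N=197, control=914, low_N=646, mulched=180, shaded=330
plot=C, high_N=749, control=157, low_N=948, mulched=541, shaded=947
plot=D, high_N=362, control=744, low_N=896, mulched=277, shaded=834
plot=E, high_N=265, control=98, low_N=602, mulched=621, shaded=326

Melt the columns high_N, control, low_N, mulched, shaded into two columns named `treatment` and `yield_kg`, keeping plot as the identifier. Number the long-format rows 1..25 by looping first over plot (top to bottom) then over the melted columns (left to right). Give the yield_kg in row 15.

947

25 rows total (5 × 5). Row 15: index ⌊(15-1)/5⌋ = 2 into plot → C; (15-1) mod 5 = 4 into the melted columns → shaded.
So row 15 is (C, shaded, 947); yield_kg = 947.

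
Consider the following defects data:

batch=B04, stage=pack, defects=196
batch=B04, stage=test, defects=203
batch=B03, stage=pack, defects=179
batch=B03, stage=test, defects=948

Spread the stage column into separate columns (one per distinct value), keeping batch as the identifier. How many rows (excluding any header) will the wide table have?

2

2 distinct batch values → 2 rows.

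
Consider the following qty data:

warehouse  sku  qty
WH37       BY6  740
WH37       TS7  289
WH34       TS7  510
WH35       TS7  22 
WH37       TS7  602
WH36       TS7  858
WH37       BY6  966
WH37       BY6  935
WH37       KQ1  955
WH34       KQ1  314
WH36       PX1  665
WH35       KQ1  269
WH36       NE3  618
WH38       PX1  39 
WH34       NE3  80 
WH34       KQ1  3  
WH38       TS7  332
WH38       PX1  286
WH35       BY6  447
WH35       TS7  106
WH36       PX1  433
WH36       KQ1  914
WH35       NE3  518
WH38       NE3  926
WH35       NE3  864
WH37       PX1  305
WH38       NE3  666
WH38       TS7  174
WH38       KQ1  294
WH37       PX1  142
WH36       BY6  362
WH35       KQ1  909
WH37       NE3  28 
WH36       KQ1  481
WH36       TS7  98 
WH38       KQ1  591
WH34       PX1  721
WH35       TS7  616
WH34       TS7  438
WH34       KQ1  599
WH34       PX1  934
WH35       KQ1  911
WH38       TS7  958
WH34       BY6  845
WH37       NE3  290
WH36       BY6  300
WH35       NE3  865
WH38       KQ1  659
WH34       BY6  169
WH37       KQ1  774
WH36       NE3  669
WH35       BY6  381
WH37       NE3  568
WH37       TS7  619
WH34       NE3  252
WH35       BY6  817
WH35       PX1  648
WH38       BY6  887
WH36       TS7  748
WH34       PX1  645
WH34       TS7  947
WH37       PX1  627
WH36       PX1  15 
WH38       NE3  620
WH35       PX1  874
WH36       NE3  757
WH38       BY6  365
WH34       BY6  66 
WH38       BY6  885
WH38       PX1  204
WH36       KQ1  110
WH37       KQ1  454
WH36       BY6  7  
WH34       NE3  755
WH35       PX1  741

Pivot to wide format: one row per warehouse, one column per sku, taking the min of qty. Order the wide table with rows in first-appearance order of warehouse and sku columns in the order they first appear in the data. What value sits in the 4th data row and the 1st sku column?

With rows in first-appearance order of warehouse, row 4 is warehouse=WH36. sku columns in first-appearance order: BY6, TS7, KQ1, PX1, NE3; column 1 is BY6.
Long rows with warehouse=WH36, sku=BY6: min(362, 300, 7) = 7.

7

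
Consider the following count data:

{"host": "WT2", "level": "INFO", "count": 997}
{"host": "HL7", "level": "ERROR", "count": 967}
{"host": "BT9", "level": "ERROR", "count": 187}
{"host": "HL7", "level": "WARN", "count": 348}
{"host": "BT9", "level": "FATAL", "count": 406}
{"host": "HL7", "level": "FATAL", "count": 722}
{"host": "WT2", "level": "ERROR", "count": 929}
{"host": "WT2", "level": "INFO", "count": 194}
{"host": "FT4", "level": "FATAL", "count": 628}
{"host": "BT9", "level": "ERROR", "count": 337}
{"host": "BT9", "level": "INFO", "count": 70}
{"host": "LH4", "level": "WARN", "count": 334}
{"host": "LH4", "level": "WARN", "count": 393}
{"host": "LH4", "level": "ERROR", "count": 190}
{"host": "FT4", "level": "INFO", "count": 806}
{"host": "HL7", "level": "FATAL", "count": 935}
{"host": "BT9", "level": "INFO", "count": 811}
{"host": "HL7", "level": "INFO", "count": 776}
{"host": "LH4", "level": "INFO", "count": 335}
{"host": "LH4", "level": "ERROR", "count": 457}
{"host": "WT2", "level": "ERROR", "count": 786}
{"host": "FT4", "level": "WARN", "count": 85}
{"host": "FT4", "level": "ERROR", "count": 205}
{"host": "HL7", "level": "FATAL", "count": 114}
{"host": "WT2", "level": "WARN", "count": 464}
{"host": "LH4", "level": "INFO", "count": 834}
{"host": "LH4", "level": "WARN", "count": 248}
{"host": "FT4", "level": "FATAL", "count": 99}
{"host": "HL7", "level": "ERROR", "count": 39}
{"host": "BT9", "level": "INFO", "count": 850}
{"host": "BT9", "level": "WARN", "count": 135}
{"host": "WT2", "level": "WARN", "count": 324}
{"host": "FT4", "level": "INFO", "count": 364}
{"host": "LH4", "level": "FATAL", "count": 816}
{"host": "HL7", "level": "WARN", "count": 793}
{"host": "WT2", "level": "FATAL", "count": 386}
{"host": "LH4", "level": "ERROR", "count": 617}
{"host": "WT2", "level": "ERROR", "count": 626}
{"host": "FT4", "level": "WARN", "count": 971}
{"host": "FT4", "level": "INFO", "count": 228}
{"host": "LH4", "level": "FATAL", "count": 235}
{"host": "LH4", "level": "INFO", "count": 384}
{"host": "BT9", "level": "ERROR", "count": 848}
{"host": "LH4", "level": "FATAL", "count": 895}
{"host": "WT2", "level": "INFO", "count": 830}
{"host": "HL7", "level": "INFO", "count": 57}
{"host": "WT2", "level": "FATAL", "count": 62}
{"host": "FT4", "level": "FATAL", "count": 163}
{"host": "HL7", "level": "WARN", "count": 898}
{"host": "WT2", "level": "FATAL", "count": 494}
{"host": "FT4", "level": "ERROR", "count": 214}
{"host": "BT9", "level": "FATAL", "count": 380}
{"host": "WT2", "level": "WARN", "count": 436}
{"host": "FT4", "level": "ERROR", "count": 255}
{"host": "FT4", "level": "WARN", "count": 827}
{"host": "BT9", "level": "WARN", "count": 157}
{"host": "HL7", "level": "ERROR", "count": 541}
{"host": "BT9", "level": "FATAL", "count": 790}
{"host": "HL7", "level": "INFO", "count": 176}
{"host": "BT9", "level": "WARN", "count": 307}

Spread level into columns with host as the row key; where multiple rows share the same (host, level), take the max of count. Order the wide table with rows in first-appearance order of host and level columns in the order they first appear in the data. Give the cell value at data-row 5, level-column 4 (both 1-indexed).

With rows in first-appearance order of host, row 5 is host=LH4. level columns in first-appearance order: INFO, ERROR, WARN, FATAL; column 4 is FATAL.
Long rows with host=LH4, level=FATAL: max(816, 235, 895) = 895.

895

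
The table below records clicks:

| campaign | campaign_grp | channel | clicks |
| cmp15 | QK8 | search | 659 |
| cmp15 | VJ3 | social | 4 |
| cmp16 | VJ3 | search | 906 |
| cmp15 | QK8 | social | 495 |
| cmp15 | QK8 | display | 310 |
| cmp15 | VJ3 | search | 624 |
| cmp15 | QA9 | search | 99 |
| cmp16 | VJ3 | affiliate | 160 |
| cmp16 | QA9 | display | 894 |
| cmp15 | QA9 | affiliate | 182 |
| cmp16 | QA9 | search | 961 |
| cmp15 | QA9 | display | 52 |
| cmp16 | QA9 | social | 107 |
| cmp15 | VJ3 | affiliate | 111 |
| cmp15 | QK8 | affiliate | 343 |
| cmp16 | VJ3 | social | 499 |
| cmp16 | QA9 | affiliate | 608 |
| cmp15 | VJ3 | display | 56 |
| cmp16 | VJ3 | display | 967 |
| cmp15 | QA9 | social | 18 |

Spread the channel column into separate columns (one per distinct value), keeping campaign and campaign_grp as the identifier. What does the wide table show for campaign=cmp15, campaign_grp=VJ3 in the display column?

Wide layout: rows indexed by campaign and campaign_grp, columns are the 4 distinct channel values (search, social, display, affiliate).
Cell (campaign=cmp15, campaign_grp=VJ3, channel=display) draws from the long row where campaign=cmp15, campaign_grp=VJ3 and channel=display, which has clicks=56.

56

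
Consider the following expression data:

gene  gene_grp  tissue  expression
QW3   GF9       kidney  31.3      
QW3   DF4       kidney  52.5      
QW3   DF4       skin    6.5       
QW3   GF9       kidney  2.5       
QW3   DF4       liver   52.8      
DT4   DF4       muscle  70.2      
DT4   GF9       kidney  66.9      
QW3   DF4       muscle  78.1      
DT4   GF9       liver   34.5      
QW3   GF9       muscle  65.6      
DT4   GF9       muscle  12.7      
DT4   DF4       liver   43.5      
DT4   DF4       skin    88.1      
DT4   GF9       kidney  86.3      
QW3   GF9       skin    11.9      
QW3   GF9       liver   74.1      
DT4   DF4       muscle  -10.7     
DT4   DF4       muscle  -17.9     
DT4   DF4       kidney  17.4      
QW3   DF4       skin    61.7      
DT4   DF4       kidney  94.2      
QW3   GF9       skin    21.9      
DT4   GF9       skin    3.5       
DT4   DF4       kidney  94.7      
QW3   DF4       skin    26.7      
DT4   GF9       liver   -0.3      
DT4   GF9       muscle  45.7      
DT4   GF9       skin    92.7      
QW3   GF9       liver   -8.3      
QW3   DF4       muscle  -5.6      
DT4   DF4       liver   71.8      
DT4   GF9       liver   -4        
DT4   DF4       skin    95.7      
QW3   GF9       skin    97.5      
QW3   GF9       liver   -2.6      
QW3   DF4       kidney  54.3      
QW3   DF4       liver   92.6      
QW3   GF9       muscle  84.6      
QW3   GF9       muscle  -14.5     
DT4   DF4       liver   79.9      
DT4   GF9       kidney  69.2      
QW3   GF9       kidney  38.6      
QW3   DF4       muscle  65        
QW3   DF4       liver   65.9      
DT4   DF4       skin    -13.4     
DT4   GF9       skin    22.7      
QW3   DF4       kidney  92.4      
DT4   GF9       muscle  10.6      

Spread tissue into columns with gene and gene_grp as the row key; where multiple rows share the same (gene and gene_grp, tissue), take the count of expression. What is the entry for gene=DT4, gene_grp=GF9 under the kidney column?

Rows with gene=DT4, gene_grp=GF9 and tissue=kidney: expression values are 66.9, 86.3, 69.2.
3 rows match — count = 3.

3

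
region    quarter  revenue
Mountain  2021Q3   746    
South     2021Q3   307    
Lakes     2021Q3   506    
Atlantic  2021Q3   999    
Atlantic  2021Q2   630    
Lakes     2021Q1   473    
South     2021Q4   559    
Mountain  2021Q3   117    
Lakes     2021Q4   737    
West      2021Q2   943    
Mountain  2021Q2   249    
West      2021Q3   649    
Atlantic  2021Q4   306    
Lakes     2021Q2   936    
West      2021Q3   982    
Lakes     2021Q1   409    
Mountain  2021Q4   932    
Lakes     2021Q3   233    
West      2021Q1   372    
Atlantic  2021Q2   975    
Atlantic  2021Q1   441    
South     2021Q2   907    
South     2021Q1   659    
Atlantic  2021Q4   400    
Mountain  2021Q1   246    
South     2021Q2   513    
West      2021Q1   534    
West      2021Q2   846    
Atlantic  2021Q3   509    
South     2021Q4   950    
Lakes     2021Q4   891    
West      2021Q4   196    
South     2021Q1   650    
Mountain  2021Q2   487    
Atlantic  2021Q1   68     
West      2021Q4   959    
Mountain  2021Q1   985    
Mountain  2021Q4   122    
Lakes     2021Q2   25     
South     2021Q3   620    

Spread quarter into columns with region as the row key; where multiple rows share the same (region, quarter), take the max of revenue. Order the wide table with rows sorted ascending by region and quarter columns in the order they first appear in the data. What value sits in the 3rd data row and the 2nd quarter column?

With rows sorted ascending by region, row 3 is region=Mountain. quarter columns in first-appearance order: 2021Q3, 2021Q2, 2021Q1, 2021Q4; column 2 is 2021Q2.
Long rows with region=Mountain, quarter=2021Q2: max(249, 487) = 487.

487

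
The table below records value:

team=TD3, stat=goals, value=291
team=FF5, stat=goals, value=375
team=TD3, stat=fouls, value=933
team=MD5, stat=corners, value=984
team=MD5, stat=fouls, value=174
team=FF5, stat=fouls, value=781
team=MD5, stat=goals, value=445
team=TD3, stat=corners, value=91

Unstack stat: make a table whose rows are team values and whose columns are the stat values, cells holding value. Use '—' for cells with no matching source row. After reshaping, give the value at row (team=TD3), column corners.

The long row with team=TD3, stat=corners has value=91.

91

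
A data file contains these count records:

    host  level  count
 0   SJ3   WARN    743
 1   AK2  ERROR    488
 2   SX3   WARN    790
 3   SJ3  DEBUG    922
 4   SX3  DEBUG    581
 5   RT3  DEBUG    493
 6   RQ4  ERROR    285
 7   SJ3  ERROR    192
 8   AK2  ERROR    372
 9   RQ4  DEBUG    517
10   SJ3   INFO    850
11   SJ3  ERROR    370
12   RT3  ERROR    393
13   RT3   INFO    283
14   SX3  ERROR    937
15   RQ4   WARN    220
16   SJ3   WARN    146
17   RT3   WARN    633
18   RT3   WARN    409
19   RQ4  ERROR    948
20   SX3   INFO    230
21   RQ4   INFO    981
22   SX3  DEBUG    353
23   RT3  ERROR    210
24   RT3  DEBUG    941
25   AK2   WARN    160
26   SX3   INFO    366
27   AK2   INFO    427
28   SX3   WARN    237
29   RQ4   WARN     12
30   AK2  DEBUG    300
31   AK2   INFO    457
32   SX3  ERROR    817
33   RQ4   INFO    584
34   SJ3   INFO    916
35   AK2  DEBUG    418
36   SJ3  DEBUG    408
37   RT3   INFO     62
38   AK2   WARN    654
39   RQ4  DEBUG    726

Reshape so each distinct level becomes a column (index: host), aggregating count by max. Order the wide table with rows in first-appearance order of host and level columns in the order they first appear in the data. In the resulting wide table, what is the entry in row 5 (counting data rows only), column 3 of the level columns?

726

With rows in first-appearance order of host, row 5 is host=RQ4. level columns in first-appearance order: WARN, ERROR, DEBUG, INFO; column 3 is DEBUG.
Long rows with host=RQ4, level=DEBUG: max(517, 726) = 726.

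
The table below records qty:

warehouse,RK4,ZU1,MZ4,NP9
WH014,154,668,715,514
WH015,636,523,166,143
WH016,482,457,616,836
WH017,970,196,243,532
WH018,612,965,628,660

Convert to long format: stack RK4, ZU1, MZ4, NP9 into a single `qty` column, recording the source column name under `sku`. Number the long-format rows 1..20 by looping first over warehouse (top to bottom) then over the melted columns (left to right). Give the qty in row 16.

532

20 rows total (5 × 4). Row 16: index ⌊(16-1)/4⌋ = 3 into warehouse → WH017; (16-1) mod 4 = 3 into the melted columns → NP9.
So row 16 is (WH017, NP9, 532); qty = 532.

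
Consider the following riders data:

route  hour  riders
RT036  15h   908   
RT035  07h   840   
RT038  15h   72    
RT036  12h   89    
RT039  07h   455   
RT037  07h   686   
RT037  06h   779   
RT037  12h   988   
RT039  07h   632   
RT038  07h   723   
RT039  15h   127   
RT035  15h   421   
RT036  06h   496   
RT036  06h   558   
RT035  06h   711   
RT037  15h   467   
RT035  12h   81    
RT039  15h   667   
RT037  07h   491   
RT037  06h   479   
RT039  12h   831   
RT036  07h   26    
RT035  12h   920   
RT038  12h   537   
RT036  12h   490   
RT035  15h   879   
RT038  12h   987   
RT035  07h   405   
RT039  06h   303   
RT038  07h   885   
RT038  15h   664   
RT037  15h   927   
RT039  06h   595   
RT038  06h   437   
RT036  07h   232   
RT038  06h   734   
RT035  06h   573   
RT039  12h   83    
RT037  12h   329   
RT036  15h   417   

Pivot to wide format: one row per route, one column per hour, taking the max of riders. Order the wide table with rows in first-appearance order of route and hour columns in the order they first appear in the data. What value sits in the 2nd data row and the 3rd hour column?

920

With rows in first-appearance order of route, row 2 is route=RT035. hour columns in first-appearance order: 15h, 07h, 12h, 06h; column 3 is 12h.
Long rows with route=RT035, hour=12h: max(81, 920) = 920.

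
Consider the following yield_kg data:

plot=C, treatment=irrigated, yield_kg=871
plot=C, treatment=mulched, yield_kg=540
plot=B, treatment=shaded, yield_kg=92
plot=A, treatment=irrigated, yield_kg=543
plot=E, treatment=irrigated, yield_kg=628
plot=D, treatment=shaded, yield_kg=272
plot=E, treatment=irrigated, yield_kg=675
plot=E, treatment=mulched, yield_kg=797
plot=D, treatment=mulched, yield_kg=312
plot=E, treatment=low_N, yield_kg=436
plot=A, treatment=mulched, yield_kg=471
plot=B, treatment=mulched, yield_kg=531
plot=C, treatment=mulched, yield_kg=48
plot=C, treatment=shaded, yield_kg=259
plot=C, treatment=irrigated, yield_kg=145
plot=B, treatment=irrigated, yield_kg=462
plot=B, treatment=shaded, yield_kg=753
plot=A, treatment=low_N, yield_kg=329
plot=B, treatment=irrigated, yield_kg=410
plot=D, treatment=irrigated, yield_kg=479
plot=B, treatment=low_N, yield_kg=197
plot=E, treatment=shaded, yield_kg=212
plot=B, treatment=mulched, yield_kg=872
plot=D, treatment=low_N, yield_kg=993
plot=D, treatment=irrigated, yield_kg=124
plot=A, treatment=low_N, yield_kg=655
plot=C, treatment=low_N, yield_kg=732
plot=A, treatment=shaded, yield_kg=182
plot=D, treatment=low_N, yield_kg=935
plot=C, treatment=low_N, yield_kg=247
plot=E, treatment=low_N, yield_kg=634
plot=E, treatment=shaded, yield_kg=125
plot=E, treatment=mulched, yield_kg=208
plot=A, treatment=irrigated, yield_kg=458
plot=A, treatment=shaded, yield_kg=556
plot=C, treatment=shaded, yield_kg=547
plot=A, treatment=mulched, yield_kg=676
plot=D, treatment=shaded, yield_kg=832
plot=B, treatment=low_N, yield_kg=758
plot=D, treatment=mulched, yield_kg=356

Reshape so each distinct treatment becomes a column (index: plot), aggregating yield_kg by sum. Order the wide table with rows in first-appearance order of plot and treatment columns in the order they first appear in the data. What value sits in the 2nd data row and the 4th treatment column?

With rows in first-appearance order of plot, row 2 is plot=B. treatment columns in first-appearance order: irrigated, mulched, shaded, low_N; column 4 is low_N.
Long rows with plot=B, treatment=low_N: 197 + 758 = 955.

955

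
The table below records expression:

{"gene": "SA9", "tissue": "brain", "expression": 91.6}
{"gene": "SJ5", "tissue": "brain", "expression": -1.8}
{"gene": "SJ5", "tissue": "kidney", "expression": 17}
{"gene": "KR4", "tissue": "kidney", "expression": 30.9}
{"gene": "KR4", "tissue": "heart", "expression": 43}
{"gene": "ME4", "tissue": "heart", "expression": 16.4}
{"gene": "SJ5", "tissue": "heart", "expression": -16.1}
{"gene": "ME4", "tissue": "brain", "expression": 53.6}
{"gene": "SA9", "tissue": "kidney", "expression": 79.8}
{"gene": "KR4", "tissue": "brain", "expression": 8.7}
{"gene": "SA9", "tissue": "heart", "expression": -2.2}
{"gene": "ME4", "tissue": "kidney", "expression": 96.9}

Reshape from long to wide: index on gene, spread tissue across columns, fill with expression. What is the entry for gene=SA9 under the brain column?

91.6

Wide layout: rows indexed by gene, columns are the 3 distinct tissue values (brain, kidney, heart).
Cell (gene=SA9, tissue=brain) draws from the long row where gene=SA9 and tissue=brain, which has expression=91.6.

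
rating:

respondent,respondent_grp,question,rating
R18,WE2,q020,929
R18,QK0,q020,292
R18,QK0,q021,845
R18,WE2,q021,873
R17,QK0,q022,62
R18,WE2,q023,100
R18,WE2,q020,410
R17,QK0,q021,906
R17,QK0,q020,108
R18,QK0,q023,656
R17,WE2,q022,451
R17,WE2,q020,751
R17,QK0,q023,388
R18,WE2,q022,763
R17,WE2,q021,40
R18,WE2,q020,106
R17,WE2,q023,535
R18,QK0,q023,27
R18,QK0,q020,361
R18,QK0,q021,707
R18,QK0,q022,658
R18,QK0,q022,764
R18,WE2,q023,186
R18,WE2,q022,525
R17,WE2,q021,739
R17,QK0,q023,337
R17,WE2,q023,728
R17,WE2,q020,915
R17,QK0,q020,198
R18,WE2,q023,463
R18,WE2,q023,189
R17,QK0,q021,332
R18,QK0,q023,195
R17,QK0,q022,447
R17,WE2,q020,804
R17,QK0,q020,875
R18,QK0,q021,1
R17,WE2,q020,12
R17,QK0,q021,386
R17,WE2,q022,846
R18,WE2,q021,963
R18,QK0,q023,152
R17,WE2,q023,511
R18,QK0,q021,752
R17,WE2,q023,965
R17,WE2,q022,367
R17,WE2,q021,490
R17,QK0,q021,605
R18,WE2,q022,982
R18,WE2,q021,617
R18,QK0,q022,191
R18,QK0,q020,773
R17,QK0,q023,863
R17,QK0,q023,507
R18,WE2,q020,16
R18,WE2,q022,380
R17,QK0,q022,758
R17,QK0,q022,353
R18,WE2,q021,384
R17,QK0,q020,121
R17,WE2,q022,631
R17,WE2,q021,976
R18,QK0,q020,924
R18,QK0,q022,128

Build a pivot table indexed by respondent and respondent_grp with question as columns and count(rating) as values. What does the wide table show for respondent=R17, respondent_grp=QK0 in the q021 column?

4

Rows with respondent=R17, respondent_grp=QK0 and question=q021: rating values are 906, 332, 386, 605.
4 rows match — count = 4.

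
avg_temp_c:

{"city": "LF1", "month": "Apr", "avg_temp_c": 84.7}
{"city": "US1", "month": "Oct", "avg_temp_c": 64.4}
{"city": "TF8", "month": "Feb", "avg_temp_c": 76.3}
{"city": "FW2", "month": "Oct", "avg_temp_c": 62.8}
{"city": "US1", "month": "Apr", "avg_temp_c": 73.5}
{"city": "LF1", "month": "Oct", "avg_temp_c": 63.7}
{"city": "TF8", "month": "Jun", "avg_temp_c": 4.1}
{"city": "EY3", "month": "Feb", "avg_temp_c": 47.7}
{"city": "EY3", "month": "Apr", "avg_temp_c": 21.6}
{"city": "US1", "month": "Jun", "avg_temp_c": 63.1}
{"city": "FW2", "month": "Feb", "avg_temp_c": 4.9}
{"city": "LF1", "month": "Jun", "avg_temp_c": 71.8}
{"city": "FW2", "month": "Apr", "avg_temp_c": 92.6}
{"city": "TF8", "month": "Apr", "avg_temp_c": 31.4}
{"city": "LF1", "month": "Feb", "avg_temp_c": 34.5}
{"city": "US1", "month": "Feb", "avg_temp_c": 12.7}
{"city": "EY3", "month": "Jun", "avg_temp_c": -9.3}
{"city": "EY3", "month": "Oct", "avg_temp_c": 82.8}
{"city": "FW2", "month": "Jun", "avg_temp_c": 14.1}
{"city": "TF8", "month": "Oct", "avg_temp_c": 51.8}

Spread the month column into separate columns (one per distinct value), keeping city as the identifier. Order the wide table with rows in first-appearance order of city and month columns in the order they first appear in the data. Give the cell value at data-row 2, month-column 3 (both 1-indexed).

12.7

With rows in first-appearance order of city, row 2 is city=US1. month columns in first-appearance order: Apr, Oct, Feb, Jun; column 3 is Feb.
Long rows with city=US1, month=Feb: avg_temp_c = 12.7.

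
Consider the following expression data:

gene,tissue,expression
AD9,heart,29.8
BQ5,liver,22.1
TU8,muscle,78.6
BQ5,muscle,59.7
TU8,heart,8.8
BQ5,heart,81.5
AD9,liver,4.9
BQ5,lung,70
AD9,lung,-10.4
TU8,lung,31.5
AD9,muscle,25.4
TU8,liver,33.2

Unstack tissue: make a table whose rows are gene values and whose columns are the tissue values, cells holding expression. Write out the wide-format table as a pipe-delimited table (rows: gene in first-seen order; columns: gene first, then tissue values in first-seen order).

Columns: gene plus the 4 distinct tissue values (heart, liver, muscle, lung).
For example, row AD9 column heart takes expression=29.8 from the long row (AD9, heart).

| gene | heart | liver | muscle | lung |
| AD9 | 29.8 | 4.9 | 25.4 | -10.4 |
| BQ5 | 81.5 | 22.1 | 59.7 | 70 |
| TU8 | 8.8 | 33.2 | 78.6 | 31.5 |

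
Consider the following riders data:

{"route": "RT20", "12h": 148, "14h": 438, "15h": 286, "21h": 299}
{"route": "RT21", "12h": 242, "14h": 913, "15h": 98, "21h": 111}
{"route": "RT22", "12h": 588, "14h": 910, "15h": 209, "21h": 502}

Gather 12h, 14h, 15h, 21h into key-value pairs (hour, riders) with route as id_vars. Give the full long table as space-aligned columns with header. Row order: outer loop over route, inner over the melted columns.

Each (route, column) pair becomes one row: 3 × 4 = 12 rows.
For example, (RT20, 12h) → riders=148.

route  hour  riders
RT20   12h   148   
RT20   14h   438   
RT20   15h   286   
RT20   21h   299   
RT21   12h   242   
RT21   14h   913   
RT21   15h   98    
RT21   21h   111   
RT22   12h   588   
RT22   14h   910   
RT22   15h   209   
RT22   21h   502   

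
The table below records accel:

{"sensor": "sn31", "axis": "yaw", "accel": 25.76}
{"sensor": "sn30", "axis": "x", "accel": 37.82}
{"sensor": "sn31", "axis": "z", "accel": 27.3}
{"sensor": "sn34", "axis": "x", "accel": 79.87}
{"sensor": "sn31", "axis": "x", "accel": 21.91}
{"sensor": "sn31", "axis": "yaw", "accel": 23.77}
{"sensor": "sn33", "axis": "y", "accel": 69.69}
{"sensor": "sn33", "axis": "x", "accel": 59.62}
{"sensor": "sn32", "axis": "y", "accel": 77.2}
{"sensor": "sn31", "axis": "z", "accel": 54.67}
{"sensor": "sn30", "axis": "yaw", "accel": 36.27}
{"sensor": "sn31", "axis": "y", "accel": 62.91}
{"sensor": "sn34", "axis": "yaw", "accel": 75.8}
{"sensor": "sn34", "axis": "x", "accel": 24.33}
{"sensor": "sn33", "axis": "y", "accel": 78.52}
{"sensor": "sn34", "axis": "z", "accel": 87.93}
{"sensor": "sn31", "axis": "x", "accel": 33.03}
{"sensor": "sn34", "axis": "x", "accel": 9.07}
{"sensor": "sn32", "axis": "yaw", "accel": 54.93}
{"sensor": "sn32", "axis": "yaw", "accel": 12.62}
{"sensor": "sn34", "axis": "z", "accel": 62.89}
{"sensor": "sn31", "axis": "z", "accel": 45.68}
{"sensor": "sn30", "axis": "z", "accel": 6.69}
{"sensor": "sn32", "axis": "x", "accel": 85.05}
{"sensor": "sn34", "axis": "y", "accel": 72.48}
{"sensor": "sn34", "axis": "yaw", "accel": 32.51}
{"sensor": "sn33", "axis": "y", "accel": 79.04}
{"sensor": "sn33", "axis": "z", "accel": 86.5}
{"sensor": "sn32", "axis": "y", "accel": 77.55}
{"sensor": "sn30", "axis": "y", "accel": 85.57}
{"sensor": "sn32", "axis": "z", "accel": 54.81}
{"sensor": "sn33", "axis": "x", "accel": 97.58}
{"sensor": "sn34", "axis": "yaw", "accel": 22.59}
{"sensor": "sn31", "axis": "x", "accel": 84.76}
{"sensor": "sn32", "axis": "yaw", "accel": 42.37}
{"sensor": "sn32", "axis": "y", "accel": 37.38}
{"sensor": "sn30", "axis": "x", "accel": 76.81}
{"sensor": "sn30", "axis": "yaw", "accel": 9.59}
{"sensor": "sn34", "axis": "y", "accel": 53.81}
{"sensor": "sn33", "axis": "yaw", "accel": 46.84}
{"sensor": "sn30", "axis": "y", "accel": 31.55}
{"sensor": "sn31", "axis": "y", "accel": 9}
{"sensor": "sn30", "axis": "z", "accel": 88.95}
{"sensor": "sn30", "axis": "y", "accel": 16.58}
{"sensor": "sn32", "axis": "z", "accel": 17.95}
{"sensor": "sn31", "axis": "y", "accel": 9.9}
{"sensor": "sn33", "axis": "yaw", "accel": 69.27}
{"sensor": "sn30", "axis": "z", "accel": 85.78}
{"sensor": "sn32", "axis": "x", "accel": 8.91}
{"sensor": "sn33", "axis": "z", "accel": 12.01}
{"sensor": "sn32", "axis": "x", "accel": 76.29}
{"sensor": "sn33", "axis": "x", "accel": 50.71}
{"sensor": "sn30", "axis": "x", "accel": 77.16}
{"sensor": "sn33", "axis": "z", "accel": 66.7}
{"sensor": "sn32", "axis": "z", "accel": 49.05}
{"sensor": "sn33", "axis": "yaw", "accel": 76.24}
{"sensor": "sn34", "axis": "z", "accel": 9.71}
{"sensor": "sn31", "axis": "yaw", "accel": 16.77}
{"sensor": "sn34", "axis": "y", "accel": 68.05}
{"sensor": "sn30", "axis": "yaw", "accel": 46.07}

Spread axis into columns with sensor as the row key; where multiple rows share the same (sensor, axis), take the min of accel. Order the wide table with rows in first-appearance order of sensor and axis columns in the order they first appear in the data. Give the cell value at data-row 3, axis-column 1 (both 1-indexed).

22.59

With rows in first-appearance order of sensor, row 3 is sensor=sn34. axis columns in first-appearance order: yaw, x, z, y; column 1 is yaw.
Long rows with sensor=sn34, axis=yaw: min(75.8, 32.51, 22.59) = 22.59.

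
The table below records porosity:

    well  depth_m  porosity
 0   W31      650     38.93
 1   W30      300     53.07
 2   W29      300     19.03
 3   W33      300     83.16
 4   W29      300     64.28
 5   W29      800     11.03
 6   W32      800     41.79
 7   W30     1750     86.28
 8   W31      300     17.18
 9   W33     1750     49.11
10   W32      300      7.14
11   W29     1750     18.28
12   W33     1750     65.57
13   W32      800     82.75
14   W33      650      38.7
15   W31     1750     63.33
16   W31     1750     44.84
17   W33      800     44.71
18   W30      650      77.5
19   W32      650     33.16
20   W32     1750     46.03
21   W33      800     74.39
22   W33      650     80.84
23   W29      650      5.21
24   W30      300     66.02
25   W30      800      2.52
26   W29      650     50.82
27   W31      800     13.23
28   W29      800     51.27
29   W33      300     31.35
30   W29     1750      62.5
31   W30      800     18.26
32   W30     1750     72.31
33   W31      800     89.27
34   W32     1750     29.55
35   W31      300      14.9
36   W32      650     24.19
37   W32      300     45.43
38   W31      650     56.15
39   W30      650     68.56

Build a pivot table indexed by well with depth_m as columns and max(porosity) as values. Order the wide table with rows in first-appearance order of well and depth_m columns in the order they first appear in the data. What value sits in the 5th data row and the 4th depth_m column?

With rows in first-appearance order of well, row 5 is well=W32. depth_m columns in first-appearance order: 650, 300, 800, 1750; column 4 is 1750.
Long rows with well=W32, depth_m=1750: max(46.03, 29.55) = 46.03.

46.03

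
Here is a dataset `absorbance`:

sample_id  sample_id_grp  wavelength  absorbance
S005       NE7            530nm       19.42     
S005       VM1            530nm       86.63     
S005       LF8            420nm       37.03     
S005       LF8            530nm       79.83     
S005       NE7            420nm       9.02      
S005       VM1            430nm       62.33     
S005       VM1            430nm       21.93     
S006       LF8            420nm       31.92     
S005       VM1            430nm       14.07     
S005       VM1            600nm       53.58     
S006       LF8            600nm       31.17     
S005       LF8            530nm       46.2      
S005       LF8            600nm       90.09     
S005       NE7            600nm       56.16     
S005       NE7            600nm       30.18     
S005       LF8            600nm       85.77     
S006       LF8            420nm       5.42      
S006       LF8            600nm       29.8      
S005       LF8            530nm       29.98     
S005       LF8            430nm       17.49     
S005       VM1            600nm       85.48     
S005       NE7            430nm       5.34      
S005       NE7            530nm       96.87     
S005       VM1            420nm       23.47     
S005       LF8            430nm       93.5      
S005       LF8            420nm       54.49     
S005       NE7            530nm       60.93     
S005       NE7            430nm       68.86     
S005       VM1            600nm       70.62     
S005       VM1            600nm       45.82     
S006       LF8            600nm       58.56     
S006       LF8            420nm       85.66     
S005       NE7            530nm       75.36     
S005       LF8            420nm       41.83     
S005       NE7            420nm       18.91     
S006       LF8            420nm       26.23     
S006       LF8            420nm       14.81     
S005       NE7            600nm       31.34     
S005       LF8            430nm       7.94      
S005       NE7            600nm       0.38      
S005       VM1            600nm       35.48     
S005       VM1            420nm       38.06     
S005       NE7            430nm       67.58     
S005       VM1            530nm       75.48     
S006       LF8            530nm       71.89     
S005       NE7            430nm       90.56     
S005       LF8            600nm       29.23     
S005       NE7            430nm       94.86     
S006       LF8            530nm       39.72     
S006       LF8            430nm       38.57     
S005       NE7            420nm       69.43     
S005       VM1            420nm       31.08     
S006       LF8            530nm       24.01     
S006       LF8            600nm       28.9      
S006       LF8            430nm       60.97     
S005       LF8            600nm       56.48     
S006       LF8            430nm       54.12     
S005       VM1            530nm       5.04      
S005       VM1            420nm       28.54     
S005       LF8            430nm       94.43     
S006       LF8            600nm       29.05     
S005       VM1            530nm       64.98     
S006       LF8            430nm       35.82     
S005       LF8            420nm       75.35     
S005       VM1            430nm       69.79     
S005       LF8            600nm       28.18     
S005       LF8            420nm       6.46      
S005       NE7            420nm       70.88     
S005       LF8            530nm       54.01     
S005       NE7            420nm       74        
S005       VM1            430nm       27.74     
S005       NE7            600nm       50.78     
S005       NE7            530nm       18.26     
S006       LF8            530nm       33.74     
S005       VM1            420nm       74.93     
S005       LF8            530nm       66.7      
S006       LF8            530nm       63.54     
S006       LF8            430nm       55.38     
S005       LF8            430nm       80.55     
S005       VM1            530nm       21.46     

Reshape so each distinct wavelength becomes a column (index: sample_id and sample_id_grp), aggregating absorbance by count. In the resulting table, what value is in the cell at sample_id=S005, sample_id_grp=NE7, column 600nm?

Rows with sample_id=S005, sample_id_grp=NE7 and wavelength=600nm: absorbance values are 56.16, 30.18, 31.34, 0.38, 50.78.
5 rows match — count = 5.

5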